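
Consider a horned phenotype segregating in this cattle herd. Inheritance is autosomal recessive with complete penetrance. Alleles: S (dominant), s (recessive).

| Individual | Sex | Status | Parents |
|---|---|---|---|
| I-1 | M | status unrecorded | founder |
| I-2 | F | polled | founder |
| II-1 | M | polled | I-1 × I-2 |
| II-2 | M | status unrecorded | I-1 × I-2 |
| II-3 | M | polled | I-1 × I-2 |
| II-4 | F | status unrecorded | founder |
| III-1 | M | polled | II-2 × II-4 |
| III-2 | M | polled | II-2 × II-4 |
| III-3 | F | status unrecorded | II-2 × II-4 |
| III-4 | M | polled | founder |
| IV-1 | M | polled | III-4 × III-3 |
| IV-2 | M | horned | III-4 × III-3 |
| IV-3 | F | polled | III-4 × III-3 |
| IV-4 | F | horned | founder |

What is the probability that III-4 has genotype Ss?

III-4 is polled so carries S and passed s to IV-2 (ss), so III-4 is Ss, giving P(Ss) = 1.

1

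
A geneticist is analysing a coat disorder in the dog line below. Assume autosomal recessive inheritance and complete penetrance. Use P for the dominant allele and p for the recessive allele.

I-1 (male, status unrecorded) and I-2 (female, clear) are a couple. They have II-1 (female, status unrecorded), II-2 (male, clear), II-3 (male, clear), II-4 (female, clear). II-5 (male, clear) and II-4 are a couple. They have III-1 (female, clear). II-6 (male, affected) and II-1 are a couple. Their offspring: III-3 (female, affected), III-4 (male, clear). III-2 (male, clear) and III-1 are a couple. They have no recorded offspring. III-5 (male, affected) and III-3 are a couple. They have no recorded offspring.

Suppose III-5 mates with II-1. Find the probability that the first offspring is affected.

1/2

III-5 is affected, so III-5 is pp.
II-1 passed P to III-4 (Pp, whose p came from II-6) and passed p to III-3 (pp), so II-1 is Pp.
The cross gives 1/2 Pp : 1/2 pp, so P(offspring is affected) = 1/2.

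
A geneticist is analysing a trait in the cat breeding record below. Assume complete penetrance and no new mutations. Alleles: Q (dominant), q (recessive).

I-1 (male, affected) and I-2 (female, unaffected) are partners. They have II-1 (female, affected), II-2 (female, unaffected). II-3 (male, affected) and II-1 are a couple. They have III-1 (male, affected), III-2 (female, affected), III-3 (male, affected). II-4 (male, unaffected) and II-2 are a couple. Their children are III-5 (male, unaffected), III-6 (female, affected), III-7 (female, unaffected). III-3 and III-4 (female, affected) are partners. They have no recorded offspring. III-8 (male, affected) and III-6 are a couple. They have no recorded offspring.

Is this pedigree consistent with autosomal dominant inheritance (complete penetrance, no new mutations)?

No

Under autosomal dominant, III-6 (affected, female) cannot arise from II-4 (unaffected) × II-2 (unaffected).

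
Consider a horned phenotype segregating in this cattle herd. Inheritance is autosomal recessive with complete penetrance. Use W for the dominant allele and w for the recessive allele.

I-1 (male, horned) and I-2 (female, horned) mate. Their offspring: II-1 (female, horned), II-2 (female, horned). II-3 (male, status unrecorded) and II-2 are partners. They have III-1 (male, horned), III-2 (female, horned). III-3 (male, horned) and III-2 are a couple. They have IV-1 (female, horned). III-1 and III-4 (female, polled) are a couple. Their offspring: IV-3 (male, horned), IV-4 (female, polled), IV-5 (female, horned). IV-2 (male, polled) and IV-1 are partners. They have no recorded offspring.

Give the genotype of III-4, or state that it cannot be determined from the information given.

Ww

From phenotype alone, III-4 is WW or Ww.
III-4 is polled so carries W and passed w to IV-3 (ww), so III-4 is Ww.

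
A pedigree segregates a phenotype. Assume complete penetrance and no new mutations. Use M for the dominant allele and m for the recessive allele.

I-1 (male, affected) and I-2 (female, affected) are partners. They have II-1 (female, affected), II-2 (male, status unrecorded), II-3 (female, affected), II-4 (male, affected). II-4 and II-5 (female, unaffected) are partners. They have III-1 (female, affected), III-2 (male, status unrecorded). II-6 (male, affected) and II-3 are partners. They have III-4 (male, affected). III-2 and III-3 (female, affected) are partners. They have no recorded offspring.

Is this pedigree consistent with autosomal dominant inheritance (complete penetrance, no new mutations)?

A consistent assignment under autosomal dominant exists: I-1 MM, I-2 MM, II-1 MM, II-2 MM, II-3 MM, II-4 MM, II-5 mm, II-6 MM, III-1 Mm, III-2 Mm, III-3 MM, III-4 MM.
In this assignment every recorded phenotype matches its genotype and every non-founder's genotype is obtainable from its parents' genotypes, so the pedigree is consistent.

Yes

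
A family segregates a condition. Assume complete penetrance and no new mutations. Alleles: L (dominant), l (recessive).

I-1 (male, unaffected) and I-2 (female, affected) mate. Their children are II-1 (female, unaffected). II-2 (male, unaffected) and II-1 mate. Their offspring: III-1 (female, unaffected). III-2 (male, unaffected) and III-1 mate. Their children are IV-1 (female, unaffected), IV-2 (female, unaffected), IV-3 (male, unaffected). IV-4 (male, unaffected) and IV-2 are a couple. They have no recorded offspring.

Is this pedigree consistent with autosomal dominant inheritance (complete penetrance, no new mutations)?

Yes

A consistent assignment under autosomal dominant exists: I-1 ll, I-2 Ll, II-1 ll, II-2 ll, III-1 ll, III-2 ll, IV-1 ll, IV-2 ll, IV-3 ll, IV-4 ll.
In this assignment every recorded phenotype matches its genotype and every non-founder's genotype is obtainable from its parents' genotypes, so the pedigree is consistent.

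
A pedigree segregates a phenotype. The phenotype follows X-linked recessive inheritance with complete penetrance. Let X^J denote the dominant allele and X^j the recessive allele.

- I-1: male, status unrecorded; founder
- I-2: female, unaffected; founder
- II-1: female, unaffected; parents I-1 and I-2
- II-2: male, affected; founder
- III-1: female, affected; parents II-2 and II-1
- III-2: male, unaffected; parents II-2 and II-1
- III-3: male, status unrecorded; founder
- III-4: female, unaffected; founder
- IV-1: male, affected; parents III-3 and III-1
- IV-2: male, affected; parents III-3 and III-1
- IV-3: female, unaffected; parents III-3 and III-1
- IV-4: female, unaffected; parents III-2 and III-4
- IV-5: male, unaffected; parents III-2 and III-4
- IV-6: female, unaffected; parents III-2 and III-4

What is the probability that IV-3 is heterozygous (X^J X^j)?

1

IV-3 is unaffected so carries J and received j from III-1 (X^j X^j), so IV-3 is X^J X^j, giving P(X^J X^j) = 1.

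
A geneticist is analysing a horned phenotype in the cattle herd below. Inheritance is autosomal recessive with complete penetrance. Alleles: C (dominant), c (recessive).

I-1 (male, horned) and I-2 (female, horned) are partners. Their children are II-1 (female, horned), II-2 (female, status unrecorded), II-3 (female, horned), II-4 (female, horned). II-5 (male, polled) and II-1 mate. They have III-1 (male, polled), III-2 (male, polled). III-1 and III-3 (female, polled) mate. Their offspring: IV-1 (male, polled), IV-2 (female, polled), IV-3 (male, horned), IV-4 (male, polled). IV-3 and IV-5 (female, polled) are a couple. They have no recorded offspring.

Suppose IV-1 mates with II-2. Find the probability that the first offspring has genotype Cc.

III-1 is polled so carries C and received c from II-1 (cc), so III-1 is Cc.
III-3 is polled so carries C and passed c to IV-3 (cc), so III-3 is Cc.
IV-1 is a polled offspring of III-1 (Cc) × III-3 (Cc), whose cross gives 1/4 CC : 1/2 Cc : 1/4 cc; conditioning on being polled, IV-1 is CC with probability 1/3, Cc with probability 2/3.
II-2 received c from I-1 (cc) and received c from I-2 (cc), so II-2 is cc.
Summing over parental genotype combinations, P(offspring has genotype Cc) = 1/3·1 + 2/3·1/2 = 2/3.

2/3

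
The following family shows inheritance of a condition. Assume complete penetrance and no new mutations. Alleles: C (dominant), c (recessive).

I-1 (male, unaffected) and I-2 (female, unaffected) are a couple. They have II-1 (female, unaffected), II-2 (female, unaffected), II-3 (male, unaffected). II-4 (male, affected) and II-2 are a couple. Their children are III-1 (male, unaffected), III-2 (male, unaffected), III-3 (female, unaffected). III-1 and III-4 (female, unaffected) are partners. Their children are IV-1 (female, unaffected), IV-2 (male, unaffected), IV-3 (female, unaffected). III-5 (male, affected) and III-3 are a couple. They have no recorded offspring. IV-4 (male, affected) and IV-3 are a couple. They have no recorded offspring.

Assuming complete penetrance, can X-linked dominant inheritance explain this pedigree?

Under X-linked dominant, III-3 (unaffected, female) cannot arise from II-4 (affected) × II-2 (unaffected).

No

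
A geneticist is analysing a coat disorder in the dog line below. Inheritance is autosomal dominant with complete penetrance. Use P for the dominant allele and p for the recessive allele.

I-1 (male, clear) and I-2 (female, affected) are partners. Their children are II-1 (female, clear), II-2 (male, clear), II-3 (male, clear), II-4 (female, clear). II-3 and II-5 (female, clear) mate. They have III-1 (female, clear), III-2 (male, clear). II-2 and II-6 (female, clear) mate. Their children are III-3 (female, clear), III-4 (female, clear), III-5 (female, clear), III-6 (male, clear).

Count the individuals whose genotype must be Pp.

Obligate heterozygotes: I-2 is affected so carries P and passed p to II-1 (pp), so I-2 is Pp.
Every other individual is either homozygous by phenotype or has at least one consistent homozygous assignment, so the count is 1.

1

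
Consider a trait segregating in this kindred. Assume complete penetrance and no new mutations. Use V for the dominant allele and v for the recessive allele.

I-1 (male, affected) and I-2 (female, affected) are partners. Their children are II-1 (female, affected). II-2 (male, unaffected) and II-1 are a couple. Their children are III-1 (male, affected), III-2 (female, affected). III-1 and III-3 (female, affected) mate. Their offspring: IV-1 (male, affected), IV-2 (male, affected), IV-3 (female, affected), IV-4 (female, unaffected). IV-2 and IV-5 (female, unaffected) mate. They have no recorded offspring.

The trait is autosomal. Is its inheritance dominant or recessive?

III-1 and III-3 are both affected yet have an unaffected child IV-4. Under a recessive model two affected parents are homozygous and every child would be affected, so the trait cannot be recessive.

dominant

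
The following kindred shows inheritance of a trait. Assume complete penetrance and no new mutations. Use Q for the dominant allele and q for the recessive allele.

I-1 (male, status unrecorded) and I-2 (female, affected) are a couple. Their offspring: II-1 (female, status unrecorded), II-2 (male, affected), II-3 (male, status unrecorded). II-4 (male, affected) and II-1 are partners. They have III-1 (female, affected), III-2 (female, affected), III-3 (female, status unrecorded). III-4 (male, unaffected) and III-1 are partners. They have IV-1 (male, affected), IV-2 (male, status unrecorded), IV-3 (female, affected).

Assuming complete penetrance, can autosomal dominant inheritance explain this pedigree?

A consistent assignment under autosomal dominant exists: I-1 QQ, I-2 QQ, II-1 QQ, II-2 QQ, II-3 QQ, II-4 QQ, III-1 QQ, III-2 QQ, III-3 QQ, III-4 qq, IV-1 Qq, IV-2 Qq, IV-3 Qq.
In this assignment every recorded phenotype matches its genotype and every non-founder's genotype is obtainable from its parents' genotypes, so the pedigree is consistent.

Yes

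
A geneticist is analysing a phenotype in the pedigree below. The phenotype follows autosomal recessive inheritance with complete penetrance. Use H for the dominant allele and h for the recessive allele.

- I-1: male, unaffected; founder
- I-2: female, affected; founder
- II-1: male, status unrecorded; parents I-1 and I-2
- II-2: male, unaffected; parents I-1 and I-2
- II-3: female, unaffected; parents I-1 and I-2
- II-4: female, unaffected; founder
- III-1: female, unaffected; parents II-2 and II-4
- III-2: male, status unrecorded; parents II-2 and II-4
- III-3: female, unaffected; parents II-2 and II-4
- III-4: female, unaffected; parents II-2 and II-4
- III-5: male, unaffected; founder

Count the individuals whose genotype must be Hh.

2

Obligate heterozygotes: II-2 is unaffected so carries H and received h from I-2 (hh), so II-2 is Hh; II-3 is unaffected so carries H and received h from I-2 (hh), so II-3 is Hh.
Every other individual is either homozygous by phenotype or has at least one consistent homozygous assignment, so the count is 2.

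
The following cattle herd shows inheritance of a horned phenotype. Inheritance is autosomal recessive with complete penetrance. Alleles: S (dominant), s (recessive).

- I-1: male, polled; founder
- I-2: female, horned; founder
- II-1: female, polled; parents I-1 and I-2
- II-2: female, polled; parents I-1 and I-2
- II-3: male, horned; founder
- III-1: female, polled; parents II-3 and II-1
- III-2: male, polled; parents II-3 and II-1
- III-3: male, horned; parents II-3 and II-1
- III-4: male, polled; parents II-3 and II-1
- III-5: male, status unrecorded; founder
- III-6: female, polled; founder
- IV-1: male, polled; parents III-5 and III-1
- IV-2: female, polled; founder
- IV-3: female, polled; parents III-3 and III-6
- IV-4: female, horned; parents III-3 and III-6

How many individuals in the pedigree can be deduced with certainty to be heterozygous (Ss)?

7

Obligate heterozygotes: II-1 is polled so carries S and received s from I-2 (ss), so II-1 is Ss; II-2 is polled so carries S and received s from I-2 (ss), so II-2 is Ss; III-1 is polled so carries S and received s from II-3 (ss), so III-1 is Ss; III-2 is polled so carries S and received s from II-3 (ss), so III-2 is Ss; III-4 is polled so carries S and received s from II-3 (ss), so III-4 is Ss; III-6 is polled so carries S and passed s to IV-4 (ss), so III-6 is Ss; IV-3 is polled so carries S and received s from III-3 (ss), so IV-3 is Ss.
Every other individual is either homozygous by phenotype or has at least one consistent homozygous assignment, so the count is 7.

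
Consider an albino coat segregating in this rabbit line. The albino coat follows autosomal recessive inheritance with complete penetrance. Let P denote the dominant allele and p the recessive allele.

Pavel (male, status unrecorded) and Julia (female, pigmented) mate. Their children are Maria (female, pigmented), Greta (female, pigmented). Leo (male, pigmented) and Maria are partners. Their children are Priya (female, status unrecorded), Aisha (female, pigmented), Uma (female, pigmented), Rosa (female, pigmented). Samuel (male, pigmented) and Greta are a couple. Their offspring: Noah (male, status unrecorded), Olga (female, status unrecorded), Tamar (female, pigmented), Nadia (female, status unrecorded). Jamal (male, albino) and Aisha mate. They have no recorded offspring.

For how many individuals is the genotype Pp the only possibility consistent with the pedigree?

0

No individual's genotype is forced to Pp by the pedigree, so the count is 0.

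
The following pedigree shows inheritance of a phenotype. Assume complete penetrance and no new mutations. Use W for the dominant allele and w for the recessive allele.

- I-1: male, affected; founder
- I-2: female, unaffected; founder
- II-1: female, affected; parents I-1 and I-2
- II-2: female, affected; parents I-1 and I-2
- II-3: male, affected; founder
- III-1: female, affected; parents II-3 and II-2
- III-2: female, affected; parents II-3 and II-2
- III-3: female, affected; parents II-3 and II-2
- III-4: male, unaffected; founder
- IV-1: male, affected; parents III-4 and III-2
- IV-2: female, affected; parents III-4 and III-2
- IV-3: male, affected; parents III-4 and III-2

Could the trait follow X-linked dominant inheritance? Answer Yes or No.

A consistent assignment under X-linked dominant exists: I-1 X^W Y, I-2 X^w X^w, II-1 X^W X^w, II-2 X^W X^w, II-3 X^W Y, III-1 X^W X^W, III-2 X^W X^W, III-3 X^W X^W, III-4 X^w Y, IV-1 X^W Y, IV-2 X^W X^w, IV-3 X^W Y.
In this assignment every recorded phenotype matches its genotype and every non-founder's genotype is obtainable from its parents' genotypes, so the pedigree is consistent.

Yes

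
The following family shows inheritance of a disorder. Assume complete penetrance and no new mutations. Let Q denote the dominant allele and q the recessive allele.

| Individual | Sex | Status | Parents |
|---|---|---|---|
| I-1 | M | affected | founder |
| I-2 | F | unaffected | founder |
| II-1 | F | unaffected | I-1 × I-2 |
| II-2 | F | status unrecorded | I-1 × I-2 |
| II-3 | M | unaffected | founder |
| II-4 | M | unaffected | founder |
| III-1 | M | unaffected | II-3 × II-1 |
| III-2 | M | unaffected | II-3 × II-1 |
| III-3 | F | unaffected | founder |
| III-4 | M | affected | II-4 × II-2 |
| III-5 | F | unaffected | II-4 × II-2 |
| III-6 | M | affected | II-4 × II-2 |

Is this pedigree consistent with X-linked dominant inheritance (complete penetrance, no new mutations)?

Under X-linked dominant, II-1 (unaffected, female) cannot arise from I-1 (affected) × I-2 (unaffected).

No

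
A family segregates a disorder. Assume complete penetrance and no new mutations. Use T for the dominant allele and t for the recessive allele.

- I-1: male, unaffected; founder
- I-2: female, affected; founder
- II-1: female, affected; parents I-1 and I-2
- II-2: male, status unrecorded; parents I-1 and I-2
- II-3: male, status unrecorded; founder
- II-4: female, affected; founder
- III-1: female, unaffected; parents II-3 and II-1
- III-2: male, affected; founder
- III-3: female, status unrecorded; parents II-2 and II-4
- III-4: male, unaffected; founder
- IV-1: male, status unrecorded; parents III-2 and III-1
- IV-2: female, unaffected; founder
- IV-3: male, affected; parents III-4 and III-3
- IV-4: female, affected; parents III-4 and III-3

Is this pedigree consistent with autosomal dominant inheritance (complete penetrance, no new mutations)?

A consistent assignment under autosomal dominant exists: I-1 tt, I-2 TT, II-1 Tt, II-2 Tt, II-3 Tt, II-4 TT, III-1 tt, III-2 TT, III-3 TT, III-4 tt, IV-1 Tt, IV-2 tt, IV-3 Tt, IV-4 Tt.
In this assignment every recorded phenotype matches its genotype and every non-founder's genotype is obtainable from its parents' genotypes, so the pedigree is consistent.

Yes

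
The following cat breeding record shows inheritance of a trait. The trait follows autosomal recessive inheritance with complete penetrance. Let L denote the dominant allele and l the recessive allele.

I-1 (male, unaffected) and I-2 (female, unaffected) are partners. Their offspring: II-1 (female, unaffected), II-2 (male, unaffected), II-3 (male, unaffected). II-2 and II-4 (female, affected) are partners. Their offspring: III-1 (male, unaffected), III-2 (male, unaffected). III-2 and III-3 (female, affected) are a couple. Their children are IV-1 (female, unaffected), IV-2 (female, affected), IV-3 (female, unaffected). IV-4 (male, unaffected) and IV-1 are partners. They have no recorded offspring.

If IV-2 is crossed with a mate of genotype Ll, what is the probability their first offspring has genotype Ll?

1/2

IV-2 is affected, so IV-2 is ll.
The cross gives 1/2 Ll : 1/2 ll, so P(offspring has genotype Ll) = 1/2.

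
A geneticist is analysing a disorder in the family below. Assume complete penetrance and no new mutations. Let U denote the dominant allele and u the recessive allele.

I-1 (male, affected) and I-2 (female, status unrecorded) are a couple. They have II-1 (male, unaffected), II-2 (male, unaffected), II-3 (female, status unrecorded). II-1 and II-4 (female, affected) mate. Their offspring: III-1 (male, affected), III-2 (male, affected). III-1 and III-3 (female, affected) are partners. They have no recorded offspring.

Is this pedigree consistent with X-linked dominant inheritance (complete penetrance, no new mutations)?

A consistent assignment under X-linked dominant exists: I-1 X^U Y, I-2 X^U X^u, II-1 X^u Y, II-2 X^u Y, II-3 X^U X^U, II-4 X^U X^U, III-1 X^U Y, III-2 X^U Y, III-3 X^U X^U.
In this assignment every recorded phenotype matches its genotype and every non-founder's genotype is obtainable from its parents' genotypes, so the pedigree is consistent.

Yes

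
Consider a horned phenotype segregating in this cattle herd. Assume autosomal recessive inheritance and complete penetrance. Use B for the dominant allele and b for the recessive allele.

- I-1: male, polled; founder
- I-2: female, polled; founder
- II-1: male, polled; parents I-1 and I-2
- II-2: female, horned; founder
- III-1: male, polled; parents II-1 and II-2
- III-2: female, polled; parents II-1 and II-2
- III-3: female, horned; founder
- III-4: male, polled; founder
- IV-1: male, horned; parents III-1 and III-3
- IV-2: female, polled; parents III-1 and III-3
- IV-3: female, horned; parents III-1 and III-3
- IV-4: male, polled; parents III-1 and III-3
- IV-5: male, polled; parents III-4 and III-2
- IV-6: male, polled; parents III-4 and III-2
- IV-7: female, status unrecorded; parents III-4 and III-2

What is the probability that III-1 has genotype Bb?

1

III-1 is polled so carries B and received b from II-2 (bb), so III-1 is Bb, giving P(Bb) = 1.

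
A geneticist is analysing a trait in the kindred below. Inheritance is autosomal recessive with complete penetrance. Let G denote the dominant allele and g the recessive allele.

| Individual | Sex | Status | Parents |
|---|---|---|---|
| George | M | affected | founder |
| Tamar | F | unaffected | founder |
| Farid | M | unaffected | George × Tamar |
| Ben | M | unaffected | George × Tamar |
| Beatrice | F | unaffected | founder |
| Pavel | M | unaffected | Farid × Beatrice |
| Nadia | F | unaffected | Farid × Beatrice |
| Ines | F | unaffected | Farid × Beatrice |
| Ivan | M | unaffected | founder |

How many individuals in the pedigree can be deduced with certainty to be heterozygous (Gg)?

2

Obligate heterozygotes: Farid is unaffected so carries G and received g from George (gg), so Farid is Gg; Ben is unaffected so carries G and received g from George (gg), so Ben is Gg.
Every other individual is either homozygous by phenotype or has at least one consistent homozygous assignment, so the count is 2.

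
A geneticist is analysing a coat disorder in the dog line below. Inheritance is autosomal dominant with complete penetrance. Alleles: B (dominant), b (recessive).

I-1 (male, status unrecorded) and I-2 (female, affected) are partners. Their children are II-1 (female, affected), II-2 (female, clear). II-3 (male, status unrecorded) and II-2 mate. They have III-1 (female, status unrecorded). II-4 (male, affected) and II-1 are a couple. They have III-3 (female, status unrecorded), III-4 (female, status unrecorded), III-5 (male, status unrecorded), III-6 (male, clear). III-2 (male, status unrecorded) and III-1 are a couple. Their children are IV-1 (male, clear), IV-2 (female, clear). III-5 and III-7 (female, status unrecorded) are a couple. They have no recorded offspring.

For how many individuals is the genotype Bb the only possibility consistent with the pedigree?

Obligate heterozygotes: I-2 is affected so carries B and passed b to II-2 (bb), so I-2 is Bb; II-1 is affected so carries B and passed b to III-6 (bb), so II-1 is Bb; II-4 is affected so carries B and passed b to III-6 (bb), so II-4 is Bb.
Every other individual is either homozygous by phenotype or has at least one consistent homozygous assignment, so the count is 3.

3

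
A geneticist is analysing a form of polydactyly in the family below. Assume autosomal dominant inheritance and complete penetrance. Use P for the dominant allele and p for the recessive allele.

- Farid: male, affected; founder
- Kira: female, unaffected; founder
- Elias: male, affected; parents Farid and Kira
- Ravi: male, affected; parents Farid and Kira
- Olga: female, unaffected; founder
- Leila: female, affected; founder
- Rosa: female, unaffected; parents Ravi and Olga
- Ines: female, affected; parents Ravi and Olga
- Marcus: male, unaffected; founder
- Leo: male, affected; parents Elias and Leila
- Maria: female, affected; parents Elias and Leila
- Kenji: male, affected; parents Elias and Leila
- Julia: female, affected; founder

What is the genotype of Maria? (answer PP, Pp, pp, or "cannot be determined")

cannot be determined

Maria's phenotype allows PP or Pp, and no parent or child forces a single allele at both positions; consistent genotype assignments exist with Maria as PP or Pp.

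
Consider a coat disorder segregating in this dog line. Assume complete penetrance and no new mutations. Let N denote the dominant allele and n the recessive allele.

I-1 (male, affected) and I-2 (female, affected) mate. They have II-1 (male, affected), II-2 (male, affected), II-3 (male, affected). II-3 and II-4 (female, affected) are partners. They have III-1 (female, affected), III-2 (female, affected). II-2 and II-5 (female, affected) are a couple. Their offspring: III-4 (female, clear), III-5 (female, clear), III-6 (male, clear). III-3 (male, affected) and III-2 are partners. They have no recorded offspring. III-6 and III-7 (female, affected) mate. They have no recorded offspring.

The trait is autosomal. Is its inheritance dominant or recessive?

II-2 and II-5 are both affected yet have a clear child III-4. Under a recessive model two affected parents are homozygous and every child would be affected, so the trait cannot be recessive.

dominant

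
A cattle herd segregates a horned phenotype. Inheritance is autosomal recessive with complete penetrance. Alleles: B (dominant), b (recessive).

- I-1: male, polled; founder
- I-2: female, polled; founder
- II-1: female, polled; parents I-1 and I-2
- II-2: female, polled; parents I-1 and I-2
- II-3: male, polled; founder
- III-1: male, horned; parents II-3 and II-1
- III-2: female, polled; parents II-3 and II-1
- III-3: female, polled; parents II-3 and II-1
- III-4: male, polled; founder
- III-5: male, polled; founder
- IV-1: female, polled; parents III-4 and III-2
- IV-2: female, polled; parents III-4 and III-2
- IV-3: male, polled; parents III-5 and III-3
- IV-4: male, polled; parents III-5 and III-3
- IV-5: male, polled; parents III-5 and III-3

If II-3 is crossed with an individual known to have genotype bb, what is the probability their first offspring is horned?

II-3 is polled so carries B and passed b to III-1 (bb), so II-3 is Bb.
The cross gives 1/2 Bb : 1/2 bb, so P(offspring is horned) = 1/2.

1/2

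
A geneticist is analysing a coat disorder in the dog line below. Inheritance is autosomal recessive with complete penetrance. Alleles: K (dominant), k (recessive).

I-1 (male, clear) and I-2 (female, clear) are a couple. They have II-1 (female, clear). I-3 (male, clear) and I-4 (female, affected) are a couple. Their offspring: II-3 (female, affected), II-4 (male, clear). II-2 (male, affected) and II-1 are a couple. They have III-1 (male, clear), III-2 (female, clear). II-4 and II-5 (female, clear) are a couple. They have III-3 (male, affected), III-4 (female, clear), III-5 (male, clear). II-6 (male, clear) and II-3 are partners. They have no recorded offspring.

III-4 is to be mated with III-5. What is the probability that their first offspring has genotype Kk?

4/9

II-4 is clear so carries K and received k from I-4 (kk), so II-4 is Kk.
II-5 is clear so carries K and passed k to III-3 (kk), so II-5 is Kk.
III-4 is a clear offspring of II-4 (Kk) × II-5 (Kk), whose cross gives 1/4 KK : 1/2 Kk : 1/4 kk; conditioning on being clear, III-4 is KK with probability 1/3, Kk with probability 2/3.
III-5 is a clear offspring of II-4 (Kk) × II-5 (Kk), whose cross gives 1/4 KK : 1/2 Kk : 1/4 kk; conditioning on being clear, III-5 is KK with probability 1/3, Kk with probability 2/3.
Summing over parental genotype combinations, P(offspring has genotype Kk) = 2/9·1/2 + 2/9·1/2 + 4/9·1/2 = 4/9.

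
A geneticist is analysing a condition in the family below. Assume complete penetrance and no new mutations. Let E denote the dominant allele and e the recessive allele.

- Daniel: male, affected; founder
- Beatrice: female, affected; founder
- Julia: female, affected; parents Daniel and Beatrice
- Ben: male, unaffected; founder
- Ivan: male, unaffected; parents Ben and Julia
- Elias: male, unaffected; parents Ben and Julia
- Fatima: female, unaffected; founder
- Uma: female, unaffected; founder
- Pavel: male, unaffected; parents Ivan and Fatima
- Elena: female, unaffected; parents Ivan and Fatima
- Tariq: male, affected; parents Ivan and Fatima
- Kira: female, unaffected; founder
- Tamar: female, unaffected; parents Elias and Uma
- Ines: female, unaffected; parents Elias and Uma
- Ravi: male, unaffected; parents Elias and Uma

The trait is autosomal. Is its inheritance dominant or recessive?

recessive

Ivan and Fatima are both unaffected yet have an affected child Tariq. Under dominance, an affected child requires at least one affected parent, so the trait cannot be dominant.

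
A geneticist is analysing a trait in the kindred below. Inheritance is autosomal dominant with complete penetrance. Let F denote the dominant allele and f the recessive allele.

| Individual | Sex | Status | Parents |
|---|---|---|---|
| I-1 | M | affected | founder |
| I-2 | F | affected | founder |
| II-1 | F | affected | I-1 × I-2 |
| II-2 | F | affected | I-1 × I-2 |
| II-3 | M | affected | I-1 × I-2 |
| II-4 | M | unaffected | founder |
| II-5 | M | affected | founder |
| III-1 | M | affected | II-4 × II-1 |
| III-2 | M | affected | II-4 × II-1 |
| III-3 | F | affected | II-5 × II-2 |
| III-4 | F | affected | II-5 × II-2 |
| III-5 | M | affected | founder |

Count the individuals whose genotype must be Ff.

2

Obligate heterozygotes: III-1 is affected so carries F and received f from II-4 (ff), so III-1 is Ff; III-2 is affected so carries F and received f from II-4 (ff), so III-2 is Ff.
Every other individual is either homozygous by phenotype or has at least one consistent homozygous assignment, so the count is 2.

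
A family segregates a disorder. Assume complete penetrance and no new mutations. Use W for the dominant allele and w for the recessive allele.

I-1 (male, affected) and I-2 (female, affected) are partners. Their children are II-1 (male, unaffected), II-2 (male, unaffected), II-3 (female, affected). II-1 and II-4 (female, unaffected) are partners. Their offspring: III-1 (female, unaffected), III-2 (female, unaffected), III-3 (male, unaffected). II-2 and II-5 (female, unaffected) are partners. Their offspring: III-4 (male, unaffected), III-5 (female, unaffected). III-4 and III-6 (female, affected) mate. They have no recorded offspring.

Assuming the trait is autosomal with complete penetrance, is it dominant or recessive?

I-1 and I-2 are both affected yet have an unaffected child II-1. Under a recessive model two affected parents are homozygous and every child would be affected, so the trait cannot be recessive.

dominant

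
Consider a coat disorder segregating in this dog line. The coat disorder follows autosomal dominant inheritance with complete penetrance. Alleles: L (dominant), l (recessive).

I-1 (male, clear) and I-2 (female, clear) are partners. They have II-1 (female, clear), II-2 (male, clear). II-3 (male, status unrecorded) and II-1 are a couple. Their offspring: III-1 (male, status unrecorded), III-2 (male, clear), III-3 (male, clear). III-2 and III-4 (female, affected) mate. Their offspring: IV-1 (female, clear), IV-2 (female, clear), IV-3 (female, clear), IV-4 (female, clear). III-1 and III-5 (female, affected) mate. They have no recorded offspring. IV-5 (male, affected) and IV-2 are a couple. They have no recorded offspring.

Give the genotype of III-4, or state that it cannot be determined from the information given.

Ll

From phenotype alone, III-4 is LL or Ll.
III-4 is affected so carries L and passed l to IV-1 (ll), so III-4 is Ll.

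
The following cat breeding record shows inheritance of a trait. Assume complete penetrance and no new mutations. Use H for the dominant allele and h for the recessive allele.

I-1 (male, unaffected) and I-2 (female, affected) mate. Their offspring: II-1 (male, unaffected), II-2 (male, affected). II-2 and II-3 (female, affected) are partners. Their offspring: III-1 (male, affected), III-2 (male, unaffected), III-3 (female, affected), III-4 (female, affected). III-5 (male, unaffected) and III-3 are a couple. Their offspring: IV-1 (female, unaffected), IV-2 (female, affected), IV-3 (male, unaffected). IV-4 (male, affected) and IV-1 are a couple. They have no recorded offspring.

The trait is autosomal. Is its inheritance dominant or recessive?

II-2 and II-3 are both affected yet have an unaffected child III-2. Under a recessive model two affected parents are homozygous and every child would be affected, so the trait cannot be recessive.

dominant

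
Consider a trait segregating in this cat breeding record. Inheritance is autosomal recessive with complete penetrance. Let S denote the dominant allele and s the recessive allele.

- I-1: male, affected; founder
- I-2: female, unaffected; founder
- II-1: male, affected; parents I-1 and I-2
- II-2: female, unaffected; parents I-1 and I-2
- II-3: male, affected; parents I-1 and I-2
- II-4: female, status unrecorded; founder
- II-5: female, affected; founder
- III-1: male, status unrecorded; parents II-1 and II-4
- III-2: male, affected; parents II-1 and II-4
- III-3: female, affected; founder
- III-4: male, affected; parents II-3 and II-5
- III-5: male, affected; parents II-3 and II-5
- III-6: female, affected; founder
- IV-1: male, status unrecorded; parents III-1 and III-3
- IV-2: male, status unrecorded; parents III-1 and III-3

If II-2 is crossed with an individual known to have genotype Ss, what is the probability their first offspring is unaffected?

II-2 is unaffected so carries S and received s from I-1 (ss), so II-2 is Ss.
The cross gives 1/4 SS : 1/2 Ss : 1/4 ss, so P(offspring is unaffected) = 3/4.

3/4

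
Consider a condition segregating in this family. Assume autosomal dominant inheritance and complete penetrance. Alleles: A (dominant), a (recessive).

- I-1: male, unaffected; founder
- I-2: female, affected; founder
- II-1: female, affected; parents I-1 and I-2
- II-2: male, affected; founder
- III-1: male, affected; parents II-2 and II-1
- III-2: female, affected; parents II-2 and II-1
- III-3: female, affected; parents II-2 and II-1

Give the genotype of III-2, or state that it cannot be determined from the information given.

cannot be determined

III-2's phenotype allows AA or Aa, and no parent or child forces a single allele at both positions; consistent genotype assignments exist with III-2 as AA or Aa.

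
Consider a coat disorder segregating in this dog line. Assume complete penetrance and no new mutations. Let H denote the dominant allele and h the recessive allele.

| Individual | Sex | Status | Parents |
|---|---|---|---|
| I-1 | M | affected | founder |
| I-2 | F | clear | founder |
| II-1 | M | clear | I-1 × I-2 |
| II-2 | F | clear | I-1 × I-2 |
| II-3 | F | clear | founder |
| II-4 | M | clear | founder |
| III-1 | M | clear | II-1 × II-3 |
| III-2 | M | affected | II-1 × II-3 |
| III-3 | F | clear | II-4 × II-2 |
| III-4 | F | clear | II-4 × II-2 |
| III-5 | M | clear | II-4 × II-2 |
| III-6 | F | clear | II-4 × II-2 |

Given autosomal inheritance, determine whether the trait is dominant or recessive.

II-1 and II-3 are both clear yet have an affected child III-2. Under dominance, an affected child requires at least one affected parent, so the trait cannot be dominant.

recessive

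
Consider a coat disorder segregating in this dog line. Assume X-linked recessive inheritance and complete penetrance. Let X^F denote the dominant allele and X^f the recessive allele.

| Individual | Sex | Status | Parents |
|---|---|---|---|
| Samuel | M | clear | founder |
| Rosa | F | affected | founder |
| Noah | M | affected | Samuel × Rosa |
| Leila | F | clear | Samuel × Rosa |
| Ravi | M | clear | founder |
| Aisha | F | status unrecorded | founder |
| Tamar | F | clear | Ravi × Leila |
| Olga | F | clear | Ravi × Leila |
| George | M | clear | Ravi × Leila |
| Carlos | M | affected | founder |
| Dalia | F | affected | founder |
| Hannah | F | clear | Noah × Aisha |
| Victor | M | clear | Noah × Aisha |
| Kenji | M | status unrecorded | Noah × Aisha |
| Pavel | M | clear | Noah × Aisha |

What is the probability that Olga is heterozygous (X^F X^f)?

1/2

Ravi is clear, so Ravi is X^F Y.
Leila is clear so carries F and received f from Rosa (X^f X^f), so Leila is X^F X^f.
Their cross gives offspring ratios 1/2 X^F X^F : 1/2 X^F X^f. Conditioning on Olga being clear, P(X^F X^f) = 1/2 / 1 = 1/2.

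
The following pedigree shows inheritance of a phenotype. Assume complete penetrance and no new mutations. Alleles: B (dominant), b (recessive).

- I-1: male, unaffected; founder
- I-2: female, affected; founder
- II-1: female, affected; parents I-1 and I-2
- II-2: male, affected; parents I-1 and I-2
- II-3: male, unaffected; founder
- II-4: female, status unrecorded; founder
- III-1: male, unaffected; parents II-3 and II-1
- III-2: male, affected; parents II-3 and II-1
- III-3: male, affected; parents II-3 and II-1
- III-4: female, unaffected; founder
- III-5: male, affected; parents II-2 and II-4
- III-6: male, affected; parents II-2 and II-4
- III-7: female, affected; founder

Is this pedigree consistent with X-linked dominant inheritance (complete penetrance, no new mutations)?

Yes

A consistent assignment under X-linked dominant exists: I-1 X^b Y, I-2 X^B X^B, II-1 X^B X^b, II-2 X^B Y, II-3 X^b Y, II-4 X^B X^B, III-1 X^b Y, III-2 X^B Y, III-3 X^B Y, III-4 X^b X^b, III-5 X^B Y, III-6 X^B Y, III-7 X^B X^B.
In this assignment every recorded phenotype matches its genotype and every non-founder's genotype is obtainable from its parents' genotypes, so the pedigree is consistent.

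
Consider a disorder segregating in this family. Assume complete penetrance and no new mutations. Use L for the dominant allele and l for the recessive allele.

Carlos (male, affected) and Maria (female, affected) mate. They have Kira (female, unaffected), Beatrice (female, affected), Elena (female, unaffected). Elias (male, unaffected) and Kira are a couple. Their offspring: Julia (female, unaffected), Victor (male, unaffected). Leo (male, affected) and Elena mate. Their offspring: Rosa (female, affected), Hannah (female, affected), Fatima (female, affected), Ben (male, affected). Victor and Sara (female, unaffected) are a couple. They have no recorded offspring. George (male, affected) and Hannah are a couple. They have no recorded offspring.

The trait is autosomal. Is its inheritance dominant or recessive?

dominant

Carlos and Maria are both affected yet have an unaffected child Kira. Under a recessive model two affected parents are homozygous and every child would be affected, so the trait cannot be recessive.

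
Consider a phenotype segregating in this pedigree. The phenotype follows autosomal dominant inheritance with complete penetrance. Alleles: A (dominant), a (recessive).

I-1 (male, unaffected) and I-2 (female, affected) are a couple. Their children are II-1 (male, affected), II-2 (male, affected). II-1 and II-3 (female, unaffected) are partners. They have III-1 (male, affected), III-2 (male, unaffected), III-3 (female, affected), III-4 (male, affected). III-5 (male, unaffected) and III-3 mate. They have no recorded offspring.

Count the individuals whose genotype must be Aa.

5

Obligate heterozygotes: II-1 is affected so carries A and received a from I-1 (aa), so II-1 is Aa; II-2 is affected so carries A and received a from I-1 (aa), so II-2 is Aa; III-1 is affected so carries A and received a from II-3 (aa), so III-1 is Aa; III-3 is affected so carries A and received a from II-3 (aa), so III-3 is Aa; III-4 is affected so carries A and received a from II-3 (aa), so III-4 is Aa.
Every other individual is either homozygous by phenotype or has at least one consistent homozygous assignment, so the count is 5.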